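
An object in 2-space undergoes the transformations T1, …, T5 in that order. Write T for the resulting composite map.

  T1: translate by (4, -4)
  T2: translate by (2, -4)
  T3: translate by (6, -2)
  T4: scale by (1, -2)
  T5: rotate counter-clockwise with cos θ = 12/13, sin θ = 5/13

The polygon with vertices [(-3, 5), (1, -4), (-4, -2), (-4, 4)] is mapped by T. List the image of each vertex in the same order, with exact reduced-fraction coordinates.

T1 translate by (4, -4): (-3, 5) → (1, 1); (1, -4) → (5, -8); (-4, -2) → (0, -6); (-4, 4) → (0, 0)
T2 translate by (2, -4): (1, 1) → (3, -3); (5, -8) → (7, -12); (0, -6) → (2, -10); (0, 0) → (2, -4)
T3 translate by (6, -2): (3, -3) → (9, -5); (7, -12) → (13, -14); (2, -10) → (8, -12); (2, -4) → (8, -6)
T4 scale by (1, -2): (9, -5) → (9, 10); (13, -14) → (13, 28); (8, -12) → (8, 24); (8, -6) → (8, 12)
T5 rotate counter-clockwise with cos θ = 12/13, sin θ = 5/13: (9, 10) → (58/13, 165/13); (13, 28) → (16/13, 401/13); (8, 24) → (-24/13, 328/13); (8, 12) → (36/13, 184/13)

image vertices: (58/13, 165/13), (16/13, 401/13), (-24/13, 328/13), (36/13, 184/13)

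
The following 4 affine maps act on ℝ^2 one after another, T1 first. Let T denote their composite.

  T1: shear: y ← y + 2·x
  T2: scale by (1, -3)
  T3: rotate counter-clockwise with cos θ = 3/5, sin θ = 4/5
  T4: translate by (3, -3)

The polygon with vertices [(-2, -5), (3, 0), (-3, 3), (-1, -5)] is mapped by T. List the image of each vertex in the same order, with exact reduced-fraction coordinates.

T1 shear: y ← y + 2·x: (-2, -5) → (-2, -9); (3, 0) → (3, 6); (-3, 3) → (-3, -3); (-1, -5) → (-1, -7)
T2 scale by (1, -3): (-2, -9) → (-2, 27); (3, 6) → (3, -18); (-3, -3) → (-3, 9); (-1, -7) → (-1, 21)
T3 rotate counter-clockwise with cos θ = 3/5, sin θ = 4/5: (-2, 27) → (-114/5, 73/5); (3, -18) → (81/5, -42/5); (-3, 9) → (-9, 3); (-1, 21) → (-87/5, 59/5)
T4 translate by (3, -3): (-114/5, 73/5) → (-99/5, 58/5); (81/5, -42/5) → (96/5, -57/5); (-9, 3) → (-6, 0); (-87/5, 59/5) → (-72/5, 44/5)

image vertices: (-99/5, 58/5), (96/5, -57/5), (-6, 0), (-72/5, 44/5)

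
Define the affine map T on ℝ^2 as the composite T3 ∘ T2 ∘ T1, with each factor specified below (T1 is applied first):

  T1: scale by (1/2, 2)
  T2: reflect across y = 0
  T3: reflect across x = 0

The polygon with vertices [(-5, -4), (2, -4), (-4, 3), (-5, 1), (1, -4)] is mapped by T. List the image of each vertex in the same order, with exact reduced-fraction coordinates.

T1 scale by (1/2, 2): (-5, -4) → (-5/2, -8); (2, -4) → (1, -8); (-4, 3) → (-2, 6); (-5, 1) → (-5/2, 2); (1, -4) → (1/2, -8)
T2 reflect across y = 0: (-5/2, -8) → (-5/2, 8); (1, -8) → (1, 8); (-2, 6) → (-2, -6); (-5/2, 2) → (-5/2, -2); (1/2, -8) → (1/2, 8)
T3 reflect across x = 0: (-5/2, 8) → (5/2, 8); (1, 8) → (-1, 8); (-2, -6) → (2, -6); (-5/2, -2) → (5/2, -2); (1/2, 8) → (-1/2, 8)

image vertices: (5/2, 8), (-1, 8), (2, -6), (5/2, -2), (-1/2, 8)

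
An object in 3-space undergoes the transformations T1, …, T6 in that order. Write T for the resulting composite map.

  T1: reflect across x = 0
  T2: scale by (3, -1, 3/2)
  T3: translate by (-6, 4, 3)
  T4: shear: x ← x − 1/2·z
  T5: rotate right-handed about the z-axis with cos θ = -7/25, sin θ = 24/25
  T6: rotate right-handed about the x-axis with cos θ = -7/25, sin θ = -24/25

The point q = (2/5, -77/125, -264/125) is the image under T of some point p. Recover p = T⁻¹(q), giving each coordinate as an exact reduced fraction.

T1 = [-1 0 0 0; 0 1 0 0; 0 0 1 0; 0 0 0 1]
T2·T1 = [-3 0 0 0; 0 -1 0 0; 0 0 3/2 0; 0 0 0 1]
T3·…·T1 = [-3 0 0 -6; 0 -1 0 4; 0 0 3/2 3; 0 0 0 1]
T4·…·T1 = [-3 0 -3/4 -15/2; 0 -1 0 4; 0 0 3/2 3; 0 0 0 1]
T5·…·T1 = [21/25 24/25 21/100 -87/50; -72/25 7/25 -18/25 -208/25; 0 0 3/2 3; 0 0 0 1]
T6·…·T1 = [21/25 24/25 21/100 -87/50; 504/625 -49/625 1026/625 3256/625; 1728/625 -168/625 339/1250 4467/625; 0 0 0 1]
det M = 9/2; M⁻¹ = [7/75 -44/625 1327/3750 -2; 24/25 -49/625 -168/625 4; 0 16/25 -14/75 -2; 0 0 0 1]
M⁻¹ · (2/5, -77/125, -264/125)ᵀ = (-8/3, 5, -2)ᵀ

p = (-8/3, 5, -2)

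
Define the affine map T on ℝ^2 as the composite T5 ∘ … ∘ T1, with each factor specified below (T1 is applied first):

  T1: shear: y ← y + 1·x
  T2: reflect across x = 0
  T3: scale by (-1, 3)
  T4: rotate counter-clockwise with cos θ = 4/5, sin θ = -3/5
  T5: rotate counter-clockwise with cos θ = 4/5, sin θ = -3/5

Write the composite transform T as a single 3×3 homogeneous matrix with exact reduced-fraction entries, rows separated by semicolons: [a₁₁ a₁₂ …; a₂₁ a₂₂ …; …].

T = [79/25 72/25 0; -3/25 21/25 0; 0 0 1]

T1 = [1 0 0; 1 1 0; 0 0 1]
T2·T1 = [-1 0 0; 1 1 0; 0 0 1]
T3·…·T1 = [1 0 0; 3 3 0; 0 0 1]
T4·…·T1 = [13/5 9/5 0; 9/5 12/5 0; 0 0 1]
T5·…·T1 = [79/25 72/25 0; -3/25 21/25 0; 0 0 1]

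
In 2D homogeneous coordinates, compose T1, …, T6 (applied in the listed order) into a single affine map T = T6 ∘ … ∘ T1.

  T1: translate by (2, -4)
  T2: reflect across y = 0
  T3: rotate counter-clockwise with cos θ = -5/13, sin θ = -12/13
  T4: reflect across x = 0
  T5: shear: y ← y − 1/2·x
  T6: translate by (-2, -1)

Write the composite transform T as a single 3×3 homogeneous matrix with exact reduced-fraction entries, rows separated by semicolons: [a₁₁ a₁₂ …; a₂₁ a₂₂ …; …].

T = [5/13 12/13 -64/13; -29/26 -1/13 -38/13; 0 0 1]

T1 = [1 0 2; 0 1 -4; 0 0 1]
T2·T1 = [1 0 2; 0 -1 4; 0 0 1]
T3·…·T1 = [-5/13 -12/13 38/13; -12/13 5/13 -44/13; 0 0 1]
T4·…·T1 = [5/13 12/13 -38/13; -12/13 5/13 -44/13; 0 0 1]
T5·…·T1 = [5/13 12/13 -38/13; -29/26 -1/13 -25/13; 0 0 1]
T6·…·T1 = [5/13 12/13 -64/13; -29/26 -1/13 -38/13; 0 0 1]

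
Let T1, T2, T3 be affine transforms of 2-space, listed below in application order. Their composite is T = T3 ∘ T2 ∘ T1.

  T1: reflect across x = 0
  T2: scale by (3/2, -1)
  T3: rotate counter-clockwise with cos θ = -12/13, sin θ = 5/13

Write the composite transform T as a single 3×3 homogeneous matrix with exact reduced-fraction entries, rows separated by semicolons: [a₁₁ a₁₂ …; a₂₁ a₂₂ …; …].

T = [18/13 5/13 0; -15/26 12/13 0; 0 0 1]

T1 = [-1 0 0; 0 1 0; 0 0 1]
T2·T1 = [-3/2 0 0; 0 -1 0; 0 0 1]
T3·…·T1 = [18/13 5/13 0; -15/26 12/13 0; 0 0 1]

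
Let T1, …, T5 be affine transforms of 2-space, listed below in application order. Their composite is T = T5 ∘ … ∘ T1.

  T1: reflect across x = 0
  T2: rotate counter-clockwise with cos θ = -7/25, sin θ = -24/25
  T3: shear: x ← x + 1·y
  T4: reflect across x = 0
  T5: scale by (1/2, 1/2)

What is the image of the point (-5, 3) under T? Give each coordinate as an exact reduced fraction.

T1 reflect across x = 0: (-5, 3) → (5, 3)
T2 rotate counter-clockwise with cos θ = -7/25, sin θ = -24/25: (5, 3) → (37/25, -141/25)
T3 shear: x ← x + 1·y: (37/25, -141/25) → (-104/25, -141/25)
T4 reflect across x = 0: (-104/25, -141/25) → (104/25, -141/25)
T5 scale by (1/2, 1/2): (104/25, -141/25) → (52/25, -141/50)

T(p) = (52/25, -141/50)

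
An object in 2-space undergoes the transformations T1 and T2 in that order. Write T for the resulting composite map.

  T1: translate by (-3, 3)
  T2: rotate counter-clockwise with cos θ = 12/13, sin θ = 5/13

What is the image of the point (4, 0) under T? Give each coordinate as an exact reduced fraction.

T(p) = (-3/13, 41/13)

T1 translate by (-3, 3): (4, 0) → (1, 3)
T2 rotate counter-clockwise with cos θ = 12/13, sin θ = 5/13: (1, 3) → (-3/13, 41/13)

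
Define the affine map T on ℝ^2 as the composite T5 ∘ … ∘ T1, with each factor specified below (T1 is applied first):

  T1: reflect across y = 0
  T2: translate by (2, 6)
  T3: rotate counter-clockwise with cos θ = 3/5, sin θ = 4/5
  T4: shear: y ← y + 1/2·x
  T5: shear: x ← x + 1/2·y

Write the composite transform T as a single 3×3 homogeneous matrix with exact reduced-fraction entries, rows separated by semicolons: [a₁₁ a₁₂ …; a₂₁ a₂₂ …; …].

T1 = [1 0 0; 0 -1 0; 0 0 1]
T2·T1 = [1 0 2; 0 -1 6; 0 0 1]
T3·…·T1 = [3/5 4/5 -18/5; 4/5 -3/5 26/5; 0 0 1]
T4·…·T1 = [3/5 4/5 -18/5; 11/10 -1/5 17/5; 0 0 1]
T5·…·T1 = [23/20 7/10 -19/10; 11/10 -1/5 17/5; 0 0 1]

T = [23/20 7/10 -19/10; 11/10 -1/5 17/5; 0 0 1]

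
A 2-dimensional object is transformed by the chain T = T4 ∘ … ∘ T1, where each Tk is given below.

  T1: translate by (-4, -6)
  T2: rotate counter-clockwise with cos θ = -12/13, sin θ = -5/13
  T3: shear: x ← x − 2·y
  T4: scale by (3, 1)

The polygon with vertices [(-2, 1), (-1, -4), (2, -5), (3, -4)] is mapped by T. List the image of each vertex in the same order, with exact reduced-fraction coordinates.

image vertices: (-399/13, 90/13), (-840/13, 145/13), (-945/13, 142/13), (-864/13, 125/13)

T1 translate by (-4, -6): (-2, 1) → (-6, -5); (-1, -4) → (-5, -10); (2, -5) → (-2, -11); (3, -4) → (-1, -10)
T2 rotate counter-clockwise with cos θ = -12/13, sin θ = -5/13: (-6, -5) → (47/13, 90/13); (-5, -10) → (10/13, 145/13); (-2, -11) → (-31/13, 142/13); (-1, -10) → (-38/13, 125/13)
T3 shear: x ← x − 2·y: (47/13, 90/13) → (-133/13, 90/13); (10/13, 145/13) → (-280/13, 145/13); (-31/13, 142/13) → (-315/13, 142/13); (-38/13, 125/13) → (-288/13, 125/13)
T4 scale by (3, 1): (-133/13, 90/13) → (-399/13, 90/13); (-280/13, 145/13) → (-840/13, 145/13); (-315/13, 142/13) → (-945/13, 142/13); (-288/13, 125/13) → (-864/13, 125/13)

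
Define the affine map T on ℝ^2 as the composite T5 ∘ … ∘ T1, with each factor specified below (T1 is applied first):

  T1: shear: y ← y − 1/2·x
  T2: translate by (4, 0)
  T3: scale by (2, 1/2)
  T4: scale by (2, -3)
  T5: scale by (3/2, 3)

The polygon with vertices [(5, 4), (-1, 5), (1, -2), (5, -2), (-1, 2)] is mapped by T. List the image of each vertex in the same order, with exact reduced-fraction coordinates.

image vertices: (54, -27/4), (18, -99/4), (30, 45/4), (54, 81/4), (18, -45/4)

T1 shear: y ← y − 1/2·x: (5, 4) → (5, 3/2); (-1, 5) → (-1, 11/2); (1, -2) → (1, -5/2); (5, -2) → (5, -9/2); (-1, 2) → (-1, 5/2)
T2 translate by (4, 0): (5, 3/2) → (9, 3/2); (-1, 11/2) → (3, 11/2); (1, -5/2) → (5, -5/2); (5, -9/2) → (9, -9/2); (-1, 5/2) → (3, 5/2)
T3 scale by (2, 1/2): (9, 3/2) → (18, 3/4); (3, 11/2) → (6, 11/4); (5, -5/2) → (10, -5/4); (9, -9/2) → (18, -9/4); (3, 5/2) → (6, 5/4)
T4 scale by (2, -3): (18, 3/4) → (36, -9/4); (6, 11/4) → (12, -33/4); (10, -5/4) → (20, 15/4); (18, -9/4) → (36, 27/4); (6, 5/4) → (12, -15/4)
T5 scale by (3/2, 3): (36, -9/4) → (54, -27/4); (12, -33/4) → (18, -99/4); (20, 15/4) → (30, 45/4); (36, 27/4) → (54, 81/4); (12, -15/4) → (18, -45/4)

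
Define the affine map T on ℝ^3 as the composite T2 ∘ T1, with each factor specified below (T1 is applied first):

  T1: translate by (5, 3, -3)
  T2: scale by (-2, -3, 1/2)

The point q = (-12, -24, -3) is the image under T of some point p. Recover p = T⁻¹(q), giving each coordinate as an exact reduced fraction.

p = (1, 5, -3)

T1 = [1 0 0 5; 0 1 0 3; 0 0 1 -3; 0 0 0 1]
T2·T1 = [-2 0 0 -10; 0 -3 0 -9; 0 0 1/2 -3/2; 0 0 0 1]
det M = 3; M⁻¹ = [-1/2 0 0 -5; 0 -1/3 0 -3; 0 0 2 3; 0 0 0 1]
M⁻¹ · (-12, -24, -3)ᵀ = (1, 5, -3)ᵀ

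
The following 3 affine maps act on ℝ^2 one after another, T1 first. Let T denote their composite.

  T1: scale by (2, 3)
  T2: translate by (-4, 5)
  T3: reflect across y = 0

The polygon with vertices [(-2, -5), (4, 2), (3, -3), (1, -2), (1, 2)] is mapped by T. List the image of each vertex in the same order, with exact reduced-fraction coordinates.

image vertices: (-8, 10), (4, -11), (2, 4), (-2, 1), (-2, -11)

T1 scale by (2, 3): (-2, -5) → (-4, -15); (4, 2) → (8, 6); (3, -3) → (6, -9); (1, -2) → (2, -6); (1, 2) → (2, 6)
T2 translate by (-4, 5): (-4, -15) → (-8, -10); (8, 6) → (4, 11); (6, -9) → (2, -4); (2, -6) → (-2, -1); (2, 6) → (-2, 11)
T3 reflect across y = 0: (-8, -10) → (-8, 10); (4, 11) → (4, -11); (2, -4) → (2, 4); (-2, -1) → (-2, 1); (-2, 11) → (-2, -11)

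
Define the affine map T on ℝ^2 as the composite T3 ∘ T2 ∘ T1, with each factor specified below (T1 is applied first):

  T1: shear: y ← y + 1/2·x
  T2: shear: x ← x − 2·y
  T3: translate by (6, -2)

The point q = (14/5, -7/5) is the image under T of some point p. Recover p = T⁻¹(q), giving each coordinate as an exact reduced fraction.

p = (-2, 8/5)

T1 = [1 0 0; 1/2 1 0; 0 0 1]
T2·T1 = [0 -2 0; 1/2 1 0; 0 0 1]
T3·…·T1 = [0 -2 6; 1/2 1 -2; 0 0 1]
det M = 1; M⁻¹ = [1 2 -2; -1/2 0 3; 0 0 1]
M⁻¹ · (14/5, -7/5)ᵀ = (-2, 8/5)ᵀ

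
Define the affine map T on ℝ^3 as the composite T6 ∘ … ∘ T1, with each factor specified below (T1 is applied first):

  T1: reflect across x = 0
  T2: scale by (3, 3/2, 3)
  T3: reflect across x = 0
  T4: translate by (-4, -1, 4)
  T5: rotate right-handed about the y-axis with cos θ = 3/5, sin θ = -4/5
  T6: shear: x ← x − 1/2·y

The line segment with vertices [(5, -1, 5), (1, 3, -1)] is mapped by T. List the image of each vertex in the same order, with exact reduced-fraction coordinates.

image vertices: (-147/20, -5/2, 101/5), (-63/20, 7/2, -1/5)

T1 reflect across x = 0: (5, -1, 5) → (-5, -1, 5); (1, 3, -1) → (-1, 3, -1)
T2 scale by (3, 3/2, 3): (-5, -1, 5) → (-15, -3/2, 15); (-1, 3, -1) → (-3, 9/2, -3)
T3 reflect across x = 0: (-15, -3/2, 15) → (15, -3/2, 15); (-3, 9/2, -3) → (3, 9/2, -3)
T4 translate by (-4, -1, 4): (15, -3/2, 15) → (11, -5/2, 19); (3, 9/2, -3) → (-1, 7/2, 1)
T5 rotate right-handed about the y-axis with cos θ = 3/5, sin θ = -4/5: (11, -5/2, 19) → (-43/5, -5/2, 101/5); (-1, 7/2, 1) → (-7/5, 7/2, -1/5)
T6 shear: x ← x − 1/2·y: (-43/5, -5/2, 101/5) → (-147/20, -5/2, 101/5); (-7/5, 7/2, -1/5) → (-63/20, 7/2, -1/5)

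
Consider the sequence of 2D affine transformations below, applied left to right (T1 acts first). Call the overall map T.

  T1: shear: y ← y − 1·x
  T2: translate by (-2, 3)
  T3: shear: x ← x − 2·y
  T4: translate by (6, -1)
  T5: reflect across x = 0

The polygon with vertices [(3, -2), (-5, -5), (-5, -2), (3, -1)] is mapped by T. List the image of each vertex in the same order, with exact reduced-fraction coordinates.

image vertices: (-11, -3), (7, 2), (13, 5), (-9, -2)

T1 shear: y ← y − 1·x: (3, -2) → (3, -5); (-5, -5) → (-5, 0); (-5, -2) → (-5, 3); (3, -1) → (3, -4)
T2 translate by (-2, 3): (3, -5) → (1, -2); (-5, 0) → (-7, 3); (-5, 3) → (-7, 6); (3, -4) → (1, -1)
T3 shear: x ← x − 2·y: (1, -2) → (5, -2); (-7, 3) → (-13, 3); (-7, 6) → (-19, 6); (1, -1) → (3, -1)
T4 translate by (6, -1): (5, -2) → (11, -3); (-13, 3) → (-7, 2); (-19, 6) → (-13, 5); (3, -1) → (9, -2)
T5 reflect across x = 0: (11, -3) → (-11, -3); (-7, 2) → (7, 2); (-13, 5) → (13, 5); (9, -2) → (-9, -2)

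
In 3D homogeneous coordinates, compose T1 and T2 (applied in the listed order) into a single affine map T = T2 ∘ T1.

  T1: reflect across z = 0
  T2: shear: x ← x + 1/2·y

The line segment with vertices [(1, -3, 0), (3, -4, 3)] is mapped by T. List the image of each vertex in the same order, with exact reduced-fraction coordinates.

image vertices: (-1/2, -3, 0), (1, -4, -3)

T1 reflect across z = 0: (1, -3, 0) → (1, -3, 0); (3, -4, 3) → (3, -4, -3)
T2 shear: x ← x + 1/2·y: (1, -3, 0) → (-1/2, -3, 0); (3, -4, -3) → (1, -4, -3)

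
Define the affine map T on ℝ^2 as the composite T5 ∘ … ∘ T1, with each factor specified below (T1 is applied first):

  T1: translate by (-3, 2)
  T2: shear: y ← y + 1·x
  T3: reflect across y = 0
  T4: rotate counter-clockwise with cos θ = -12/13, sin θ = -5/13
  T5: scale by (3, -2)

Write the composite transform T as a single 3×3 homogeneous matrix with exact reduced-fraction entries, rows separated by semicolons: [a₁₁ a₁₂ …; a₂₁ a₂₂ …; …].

T1 = [1 0 -3; 0 1 2; 0 0 1]
T2·T1 = [1 0 -3; 1 1 -1; 0 0 1]
T3·…·T1 = [1 0 -3; -1 -1 1; 0 0 1]
T4·…·T1 = [-17/13 -5/13 41/13; 7/13 12/13 3/13; 0 0 1]
T5·…·T1 = [-51/13 -15/13 123/13; -14/13 -24/13 -6/13; 0 0 1]

T = [-51/13 -15/13 123/13; -14/13 -24/13 -6/13; 0 0 1]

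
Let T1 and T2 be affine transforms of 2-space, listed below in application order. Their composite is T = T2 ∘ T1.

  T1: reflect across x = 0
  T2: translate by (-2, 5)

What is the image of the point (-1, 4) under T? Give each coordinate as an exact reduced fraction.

T1 reflect across x = 0: (-1, 4) → (1, 4)
T2 translate by (-2, 5): (1, 4) → (-1, 9)

T(p) = (-1, 9)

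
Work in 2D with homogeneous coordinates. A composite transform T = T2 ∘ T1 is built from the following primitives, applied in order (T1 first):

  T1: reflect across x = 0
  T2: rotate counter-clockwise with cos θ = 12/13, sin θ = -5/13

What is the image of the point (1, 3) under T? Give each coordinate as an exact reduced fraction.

T(p) = (3/13, 41/13)

T1 reflect across x = 0: (1, 3) → (-1, 3)
T2 rotate counter-clockwise with cos θ = 12/13, sin θ = -5/13: (-1, 3) → (3/13, 41/13)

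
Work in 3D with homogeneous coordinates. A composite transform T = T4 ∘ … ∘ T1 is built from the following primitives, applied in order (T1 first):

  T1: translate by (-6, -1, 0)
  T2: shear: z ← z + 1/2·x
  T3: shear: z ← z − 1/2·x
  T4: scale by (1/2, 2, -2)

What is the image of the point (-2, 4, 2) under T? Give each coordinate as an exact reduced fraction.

T(p) = (-4, 6, -4)

T1 translate by (-6, -1, 0): (-2, 4, 2) → (-8, 3, 2)
T2 shear: z ← z + 1/2·x: (-8, 3, 2) → (-8, 3, -2)
T3 shear: z ← z − 1/2·x: (-8, 3, -2) → (-8, 3, 2)
T4 scale by (1/2, 2, -2): (-8, 3, 2) → (-4, 6, -4)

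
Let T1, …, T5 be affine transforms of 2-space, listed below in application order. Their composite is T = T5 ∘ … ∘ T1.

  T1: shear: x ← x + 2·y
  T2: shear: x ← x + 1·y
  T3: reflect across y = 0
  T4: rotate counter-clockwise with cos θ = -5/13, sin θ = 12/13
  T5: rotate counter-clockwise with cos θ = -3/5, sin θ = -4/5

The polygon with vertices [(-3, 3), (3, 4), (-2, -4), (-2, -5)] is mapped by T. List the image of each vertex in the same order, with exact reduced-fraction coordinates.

image vertices: (66/13, -57/13), (881/65, -492/65), (-818/65, 476/65), (-991/65, 587/65)

T1 shear: x ← x + 2·y: (-3, 3) → (3, 3); (3, 4) → (11, 4); (-2, -4) → (-10, -4); (-2, -5) → (-12, -5)
T2 shear: x ← x + 1·y: (3, 3) → (6, 3); (11, 4) → (15, 4); (-10, -4) → (-14, -4); (-12, -5) → (-17, -5)
T3 reflect across y = 0: (6, 3) → (6, -3); (15, 4) → (15, -4); (-14, -4) → (-14, 4); (-17, -5) → (-17, 5)
T4 rotate counter-clockwise with cos θ = -5/13, sin θ = 12/13: (6, -3) → (6/13, 87/13); (15, -4) → (-27/13, 200/13); (-14, 4) → (22/13, -188/13); (-17, 5) → (25/13, -229/13)
T5 rotate counter-clockwise with cos θ = -3/5, sin θ = -4/5: (6/13, 87/13) → (66/13, -57/13); (-27/13, 200/13) → (881/65, -492/65); (22/13, -188/13) → (-818/65, 476/65); (25/13, -229/13) → (-991/65, 587/65)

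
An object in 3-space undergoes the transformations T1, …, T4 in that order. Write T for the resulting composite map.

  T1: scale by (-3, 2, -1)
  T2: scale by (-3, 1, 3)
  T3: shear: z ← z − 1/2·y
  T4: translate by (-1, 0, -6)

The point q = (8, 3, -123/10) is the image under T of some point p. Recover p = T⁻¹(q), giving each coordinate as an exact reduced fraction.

p = (1, 3/2, 8/5)

T1 = [-3 0 0 0; 0 2 0 0; 0 0 -1 0; 0 0 0 1]
T2·T1 = [9 0 0 0; 0 2 0 0; 0 0 -3 0; 0 0 0 1]
T3·…·T1 = [9 0 0 0; 0 2 0 0; 0 -1 -3 0; 0 0 0 1]
T4·…·T1 = [9 0 0 -1; 0 2 0 0; 0 -1 -3 -6; 0 0 0 1]
det M = -54; M⁻¹ = [1/9 0 0 1/9; 0 1/2 0 0; 0 -1/6 -1/3 -2; 0 0 0 1]
M⁻¹ · (8, 3, -123/10)ᵀ = (1, 3/2, 8/5)ᵀ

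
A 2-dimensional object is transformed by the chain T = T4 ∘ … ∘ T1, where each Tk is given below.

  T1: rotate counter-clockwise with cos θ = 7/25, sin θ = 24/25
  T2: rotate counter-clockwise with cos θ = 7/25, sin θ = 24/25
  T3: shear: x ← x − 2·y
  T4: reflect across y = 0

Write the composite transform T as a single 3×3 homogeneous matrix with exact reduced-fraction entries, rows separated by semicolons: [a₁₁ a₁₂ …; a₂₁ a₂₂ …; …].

T1 = [7/25 -24/25 0; 24/25 7/25 0; 0 0 1]
T2·T1 = [-527/625 -336/625 0; 336/625 -527/625 0; 0 0 1]
T3·…·T1 = [-1199/625 718/625 0; 336/625 -527/625 0; 0 0 1]
T4·…·T1 = [-1199/625 718/625 0; -336/625 527/625 0; 0 0 1]

T = [-1199/625 718/625 0; -336/625 527/625 0; 0 0 1]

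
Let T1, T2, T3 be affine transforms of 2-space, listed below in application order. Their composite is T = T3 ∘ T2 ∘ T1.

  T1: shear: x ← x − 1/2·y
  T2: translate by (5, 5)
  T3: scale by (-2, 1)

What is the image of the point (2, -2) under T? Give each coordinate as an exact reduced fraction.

T(p) = (-16, 3)

T1 shear: x ← x − 1/2·y: (2, -2) → (3, -2)
T2 translate by (5, 5): (3, -2) → (8, 3)
T3 scale by (-2, 1): (8, 3) → (-16, 3)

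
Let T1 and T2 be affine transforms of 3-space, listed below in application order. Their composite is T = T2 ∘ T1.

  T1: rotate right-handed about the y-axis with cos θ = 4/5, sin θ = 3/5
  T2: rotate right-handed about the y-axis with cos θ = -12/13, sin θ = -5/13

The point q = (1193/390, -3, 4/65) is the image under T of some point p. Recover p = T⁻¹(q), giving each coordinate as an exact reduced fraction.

T1 = [4/5 0 3/5 0; 0 1 0 0; -3/5 0 4/5 0; 0 0 0 1]
T2·T1 = [-33/65 0 -56/65 0; 0 1 0 0; 56/65 0 -33/65 0; 0 0 0 1]
det M = 1; M⁻¹ = [-33/65 0 56/65 0; 0 1 0 0; -56/65 0 -33/65 0; 0 0 0 1]
M⁻¹ · (1193/390, -3, 4/65)ᵀ = (-3/2, -3, -8/3)ᵀ

p = (-3/2, -3, -8/3)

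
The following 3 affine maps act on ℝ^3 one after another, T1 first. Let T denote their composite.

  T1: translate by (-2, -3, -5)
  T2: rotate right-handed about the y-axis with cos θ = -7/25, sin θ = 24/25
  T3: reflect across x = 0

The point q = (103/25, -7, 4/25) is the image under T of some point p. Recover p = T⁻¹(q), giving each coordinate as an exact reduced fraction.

T1 = [1 0 0 -2; 0 1 0 -3; 0 0 1 -5; 0 0 0 1]
T2·T1 = [-7/25 0 24/25 -106/25; 0 1 0 -3; -24/25 0 -7/25 83/25; 0 0 0 1]
T3·…·T1 = [7/25 0 -24/25 106/25; 0 1 0 -3; -24/25 0 -7/25 83/25; 0 0 0 1]
det M = -1; M⁻¹ = [7/25 0 -24/25 2; 0 1 0 3; -24/25 0 -7/25 5; 0 0 0 1]
M⁻¹ · (103/25, -7, 4/25)ᵀ = (3, -4, 1)ᵀ

p = (3, -4, 1)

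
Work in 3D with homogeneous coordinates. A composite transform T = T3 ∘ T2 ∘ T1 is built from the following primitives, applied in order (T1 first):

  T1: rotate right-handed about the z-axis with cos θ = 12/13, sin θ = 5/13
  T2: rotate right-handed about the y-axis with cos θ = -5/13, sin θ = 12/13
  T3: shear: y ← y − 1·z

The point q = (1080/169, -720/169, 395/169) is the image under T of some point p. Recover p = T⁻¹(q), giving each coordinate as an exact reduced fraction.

T1 = [12/13 -5/13 0 0; 5/13 12/13 0 0; 0 0 1 0; 0 0 0 1]
T2·T1 = [-60/169 25/169 12/13 0; 5/13 12/13 0 0; -144/169 60/169 -5/13 0; 0 0 0 1]
T3·…·T1 = [-60/169 25/169 12/13 0; 209/169 96/169 5/13 0; -144/169 60/169 -5/13 0; 0 0 0 1]
det M = 1; M⁻¹ = [-60/169 5/13 -79/169 0; 25/169 12/13 216/169 0; 12/13 0 -5/13 0; 0 0 0 1]
M⁻¹ · (1080/169, -720/169, 395/169)ᵀ = (-5, 0, 5)ᵀ

p = (-5, 0, 5)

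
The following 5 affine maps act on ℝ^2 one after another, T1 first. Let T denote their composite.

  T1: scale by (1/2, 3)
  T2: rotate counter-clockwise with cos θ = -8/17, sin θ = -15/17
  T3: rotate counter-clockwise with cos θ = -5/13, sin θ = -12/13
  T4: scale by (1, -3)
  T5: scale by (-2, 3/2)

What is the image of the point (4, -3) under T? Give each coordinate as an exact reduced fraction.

T(p) = (-2518/221, -7209/221)

T1 scale by (1/2, 3): (4, -3) → (2, -9)
T2 rotate counter-clockwise with cos θ = -8/17, sin θ = -15/17: (2, -9) → (-151/17, 42/17)
T3 rotate counter-clockwise with cos θ = -5/13, sin θ = -12/13: (-151/17, 42/17) → (1259/221, 1602/221)
T4 scale by (1, -3): (1259/221, 1602/221) → (1259/221, -4806/221)
T5 scale by (-2, 3/2): (1259/221, -4806/221) → (-2518/221, -7209/221)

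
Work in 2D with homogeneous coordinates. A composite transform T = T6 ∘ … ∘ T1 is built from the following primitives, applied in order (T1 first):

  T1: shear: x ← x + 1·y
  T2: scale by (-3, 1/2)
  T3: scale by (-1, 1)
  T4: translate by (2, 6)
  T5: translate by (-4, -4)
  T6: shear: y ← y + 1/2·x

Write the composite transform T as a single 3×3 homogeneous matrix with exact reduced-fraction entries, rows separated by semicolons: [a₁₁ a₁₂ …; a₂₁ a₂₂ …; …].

T1 = [1 1 0; 0 1 0; 0 0 1]
T2·T1 = [-3 -3 0; 0 1/2 0; 0 0 1]
T3·…·T1 = [3 3 0; 0 1/2 0; 0 0 1]
T4·…·T1 = [3 3 2; 0 1/2 6; 0 0 1]
T5·…·T1 = [3 3 -2; 0 1/2 2; 0 0 1]
T6·…·T1 = [3 3 -2; 3/2 2 1; 0 0 1]

T = [3 3 -2; 3/2 2 1; 0 0 1]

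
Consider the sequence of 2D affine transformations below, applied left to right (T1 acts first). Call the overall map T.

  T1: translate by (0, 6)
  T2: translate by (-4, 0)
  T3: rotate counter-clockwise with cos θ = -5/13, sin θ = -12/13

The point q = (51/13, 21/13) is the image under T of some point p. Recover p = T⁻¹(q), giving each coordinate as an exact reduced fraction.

p = (1, -3)

T1 = [1 0 0; 0 1 6; 0 0 1]
T2·T1 = [1 0 -4; 0 1 6; 0 0 1]
T3·…·T1 = [-5/13 12/13 92/13; -12/13 -5/13 18/13; 0 0 1]
det M = 1; M⁻¹ = [-5/13 -12/13 4; 12/13 -5/13 -6; 0 0 1]
M⁻¹ · (51/13, 21/13)ᵀ = (1, -3)ᵀ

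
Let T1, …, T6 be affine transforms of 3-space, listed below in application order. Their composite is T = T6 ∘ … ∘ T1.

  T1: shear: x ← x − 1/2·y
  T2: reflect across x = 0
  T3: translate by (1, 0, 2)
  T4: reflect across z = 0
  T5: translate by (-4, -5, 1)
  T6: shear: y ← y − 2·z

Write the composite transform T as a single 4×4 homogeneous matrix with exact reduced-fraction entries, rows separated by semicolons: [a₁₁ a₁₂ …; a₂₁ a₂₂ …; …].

T = [-1 1/2 0 -3; 0 1 2 -3; 0 0 -1 -1; 0 0 0 1]

T1 = [1 -1/2 0 0; 0 1 0 0; 0 0 1 0; 0 0 0 1]
T2·T1 = [-1 1/2 0 0; 0 1 0 0; 0 0 1 0; 0 0 0 1]
T3·…·T1 = [-1 1/2 0 1; 0 1 0 0; 0 0 1 2; 0 0 0 1]
T4·…·T1 = [-1 1/2 0 1; 0 1 0 0; 0 0 -1 -2; 0 0 0 1]
T5·…·T1 = [-1 1/2 0 -3; 0 1 0 -5; 0 0 -1 -1; 0 0 0 1]
T6·…·T1 = [-1 1/2 0 -3; 0 1 2 -3; 0 0 -1 -1; 0 0 0 1]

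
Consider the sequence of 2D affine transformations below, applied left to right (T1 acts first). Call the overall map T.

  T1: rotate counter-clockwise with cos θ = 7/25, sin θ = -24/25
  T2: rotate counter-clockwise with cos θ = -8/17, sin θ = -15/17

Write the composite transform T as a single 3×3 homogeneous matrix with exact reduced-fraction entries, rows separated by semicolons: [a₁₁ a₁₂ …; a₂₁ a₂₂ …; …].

T = [-416/425 -87/425 0; 87/425 -416/425 0; 0 0 1]

T1 = [7/25 24/25 0; -24/25 7/25 0; 0 0 1]
T2·T1 = [-416/425 -87/425 0; 87/425 -416/425 0; 0 0 1]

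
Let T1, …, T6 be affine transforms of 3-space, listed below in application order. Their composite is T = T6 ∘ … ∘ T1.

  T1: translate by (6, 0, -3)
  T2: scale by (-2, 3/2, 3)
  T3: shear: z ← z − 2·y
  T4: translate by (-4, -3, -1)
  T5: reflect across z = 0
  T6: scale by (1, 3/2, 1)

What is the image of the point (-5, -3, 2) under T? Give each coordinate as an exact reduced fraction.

T(p) = (-6, -45/4, -5)

T1 translate by (6, 0, -3): (-5, -3, 2) → (1, -3, -1)
T2 scale by (-2, 3/2, 3): (1, -3, -1) → (-2, -9/2, -3)
T3 shear: z ← z − 2·y: (-2, -9/2, -3) → (-2, -9/2, 6)
T4 translate by (-4, -3, -1): (-2, -9/2, 6) → (-6, -15/2, 5)
T5 reflect across z = 0: (-6, -15/2, 5) → (-6, -15/2, -5)
T6 scale by (1, 3/2, 1): (-6, -15/2, -5) → (-6, -45/4, -5)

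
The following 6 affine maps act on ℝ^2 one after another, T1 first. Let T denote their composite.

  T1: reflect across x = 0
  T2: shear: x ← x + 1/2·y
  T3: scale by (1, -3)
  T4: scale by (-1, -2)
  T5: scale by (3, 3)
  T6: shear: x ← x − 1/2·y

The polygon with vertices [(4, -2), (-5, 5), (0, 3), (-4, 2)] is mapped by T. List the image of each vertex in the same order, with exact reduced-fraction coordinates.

image vertices: (33, -36), (-135/2, 90), (-63/2, 54), (-33, 36)

T1 reflect across x = 0: (4, -2) → (-4, -2); (-5, 5) → (5, 5); (0, 3) → (0, 3); (-4, 2) → (4, 2)
T2 shear: x ← x + 1/2·y: (-4, -2) → (-5, -2); (5, 5) → (15/2, 5); (0, 3) → (3/2, 3); (4, 2) → (5, 2)
T3 scale by (1, -3): (-5, -2) → (-5, 6); (15/2, 5) → (15/2, -15); (3/2, 3) → (3/2, -9); (5, 2) → (5, -6)
T4 scale by (-1, -2): (-5, 6) → (5, -12); (15/2, -15) → (-15/2, 30); (3/2, -9) → (-3/2, 18); (5, -6) → (-5, 12)
T5 scale by (3, 3): (5, -12) → (15, -36); (-15/2, 30) → (-45/2, 90); (-3/2, 18) → (-9/2, 54); (-5, 12) → (-15, 36)
T6 shear: x ← x − 1/2·y: (15, -36) → (33, -36); (-45/2, 90) → (-135/2, 90); (-9/2, 54) → (-63/2, 54); (-15, 36) → (-33, 36)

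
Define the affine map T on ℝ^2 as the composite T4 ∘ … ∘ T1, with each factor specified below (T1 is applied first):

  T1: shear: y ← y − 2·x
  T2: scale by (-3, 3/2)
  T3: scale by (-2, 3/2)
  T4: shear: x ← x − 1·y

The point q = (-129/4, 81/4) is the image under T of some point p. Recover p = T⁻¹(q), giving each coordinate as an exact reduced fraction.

T1 = [1 0 0; -2 1 0; 0 0 1]
T2·T1 = [-3 0 0; -3 3/2 0; 0 0 1]
T3·…·T1 = [6 0 0; -9/2 9/4 0; 0 0 1]
T4·…·T1 = [21/2 -9/4 0; -9/2 9/4 0; 0 0 1]
det M = 27/2; M⁻¹ = [1/6 1/6 0; 1/3 7/9 0; 0 0 1]
M⁻¹ · (-129/4, 81/4)ᵀ = (-2, 5)ᵀ

p = (-2, 5)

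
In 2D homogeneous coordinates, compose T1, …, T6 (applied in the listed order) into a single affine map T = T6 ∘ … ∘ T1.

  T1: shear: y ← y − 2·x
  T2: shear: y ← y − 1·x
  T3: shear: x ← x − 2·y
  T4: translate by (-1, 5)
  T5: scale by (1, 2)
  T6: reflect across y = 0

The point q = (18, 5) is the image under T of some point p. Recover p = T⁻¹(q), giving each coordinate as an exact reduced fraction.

p = (4, 9/2)

T1 = [1 0 0; -2 1 0; 0 0 1]
T2·T1 = [1 0 0; -3 1 0; 0 0 1]
T3·…·T1 = [7 -2 0; -3 1 0; 0 0 1]
T4·…·T1 = [7 -2 -1; -3 1 5; 0 0 1]
T5·…·T1 = [7 -2 -1; -6 2 10; 0 0 1]
T6·…·T1 = [7 -2 -1; 6 -2 -10; 0 0 1]
det M = -2; M⁻¹ = [1 -1 -9; 3 -7/2 -32; 0 0 1]
M⁻¹ · (18, 5)ᵀ = (4, 9/2)ᵀ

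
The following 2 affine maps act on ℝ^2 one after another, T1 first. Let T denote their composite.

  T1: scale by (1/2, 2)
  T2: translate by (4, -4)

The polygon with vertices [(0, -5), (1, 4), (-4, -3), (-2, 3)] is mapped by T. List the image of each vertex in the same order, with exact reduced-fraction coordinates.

T1 scale by (1/2, 2): (0, -5) → (0, -10); (1, 4) → (1/2, 8); (-4, -3) → (-2, -6); (-2, 3) → (-1, 6)
T2 translate by (4, -4): (0, -10) → (4, -14); (1/2, 8) → (9/2, 4); (-2, -6) → (2, -10); (-1, 6) → (3, 2)

image vertices: (4, -14), (9/2, 4), (2, -10), (3, 2)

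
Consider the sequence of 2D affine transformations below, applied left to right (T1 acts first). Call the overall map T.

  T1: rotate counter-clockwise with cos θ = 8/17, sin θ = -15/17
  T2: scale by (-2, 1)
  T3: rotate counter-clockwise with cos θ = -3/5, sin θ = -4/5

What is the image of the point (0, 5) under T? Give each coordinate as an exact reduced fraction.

T(p) = (122/17, 96/17)

T1 rotate counter-clockwise with cos θ = 8/17, sin θ = -15/17: (0, 5) → (75/17, 40/17)
T2 scale by (-2, 1): (75/17, 40/17) → (-150/17, 40/17)
T3 rotate counter-clockwise with cos θ = -3/5, sin θ = -4/5: (-150/17, 40/17) → (122/17, 96/17)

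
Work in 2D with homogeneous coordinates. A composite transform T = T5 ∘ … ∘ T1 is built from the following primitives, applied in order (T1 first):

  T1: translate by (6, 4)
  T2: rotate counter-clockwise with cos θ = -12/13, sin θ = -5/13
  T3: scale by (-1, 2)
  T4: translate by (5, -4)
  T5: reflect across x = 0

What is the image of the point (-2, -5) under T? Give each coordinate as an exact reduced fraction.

T1 translate by (6, 4): (-2, -5) → (4, -1)
T2 rotate counter-clockwise with cos θ = -12/13, sin θ = -5/13: (4, -1) → (-53/13, -8/13)
T3 scale by (-1, 2): (-53/13, -8/13) → (53/13, -16/13)
T4 translate by (5, -4): (53/13, -16/13) → (118/13, -68/13)
T5 reflect across x = 0: (118/13, -68/13) → (-118/13, -68/13)

T(p) = (-118/13, -68/13)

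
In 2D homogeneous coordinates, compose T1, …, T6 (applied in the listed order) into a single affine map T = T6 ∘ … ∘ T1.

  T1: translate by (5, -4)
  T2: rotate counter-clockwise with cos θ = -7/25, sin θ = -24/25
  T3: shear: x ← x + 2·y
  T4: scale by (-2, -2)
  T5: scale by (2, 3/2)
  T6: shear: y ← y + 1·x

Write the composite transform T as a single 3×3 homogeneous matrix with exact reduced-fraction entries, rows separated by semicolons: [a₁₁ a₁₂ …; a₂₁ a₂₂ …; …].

T = [44/5 -8/5 252/5; 292/25 -19/25 1536/25; 0 0 1]

T1 = [1 0 5; 0 1 -4; 0 0 1]
T2·T1 = [-7/25 24/25 -131/25; -24/25 -7/25 -92/25; 0 0 1]
T3·…·T1 = [-11/5 2/5 -63/5; -24/25 -7/25 -92/25; 0 0 1]
T4·…·T1 = [22/5 -4/5 126/5; 48/25 14/25 184/25; 0 0 1]
T5·…·T1 = [44/5 -8/5 252/5; 72/25 21/25 276/25; 0 0 1]
T6·…·T1 = [44/5 -8/5 252/5; 292/25 -19/25 1536/25; 0 0 1]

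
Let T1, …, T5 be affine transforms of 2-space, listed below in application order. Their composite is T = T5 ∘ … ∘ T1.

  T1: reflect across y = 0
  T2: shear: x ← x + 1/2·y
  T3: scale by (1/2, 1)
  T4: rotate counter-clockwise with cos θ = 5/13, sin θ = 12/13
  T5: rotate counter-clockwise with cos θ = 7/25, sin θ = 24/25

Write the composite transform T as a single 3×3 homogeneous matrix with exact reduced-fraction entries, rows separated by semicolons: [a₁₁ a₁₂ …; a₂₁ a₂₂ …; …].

T1 = [1 0 0; 0 -1 0; 0 0 1]
T2·T1 = [1 -1/2 0; 0 -1 0; 0 0 1]
T3·…·T1 = [1/2 -1/4 0; 0 -1 0; 0 0 1]
T4·…·T1 = [5/26 43/52 0; 6/13 -8/13 0; 0 0 1]
T5·…·T1 = [-253/650 1069/1300 0; 102/325 202/325 0; 0 0 1]

T = [-253/650 1069/1300 0; 102/325 202/325 0; 0 0 1]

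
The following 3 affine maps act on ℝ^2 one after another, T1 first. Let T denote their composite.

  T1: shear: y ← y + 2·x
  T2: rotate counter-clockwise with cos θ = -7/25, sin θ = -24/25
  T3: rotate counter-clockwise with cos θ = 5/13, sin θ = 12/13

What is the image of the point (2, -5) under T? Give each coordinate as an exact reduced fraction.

T1 shear: y ← y + 2·x: (2, -5) → (2, -1)
T2 rotate counter-clockwise with cos θ = -7/25, sin θ = -24/25: (2, -1) → (-38/25, -41/25)
T3 rotate counter-clockwise with cos θ = 5/13, sin θ = 12/13: (-38/25, -41/25) → (302/325, -661/325)

T(p) = (302/325, -661/325)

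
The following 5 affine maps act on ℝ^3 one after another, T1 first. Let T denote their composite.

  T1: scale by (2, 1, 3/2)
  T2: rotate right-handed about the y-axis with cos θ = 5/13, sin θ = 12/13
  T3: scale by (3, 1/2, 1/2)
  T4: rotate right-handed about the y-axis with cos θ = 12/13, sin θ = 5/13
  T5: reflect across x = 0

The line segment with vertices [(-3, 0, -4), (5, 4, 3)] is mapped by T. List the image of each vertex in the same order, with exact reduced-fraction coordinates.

image vertices: (3567/169, 0, 1782/169), (-1077/52, 2, -165/13)

T1 scale by (2, 1, 3/2): (-3, 0, -4) → (-6, 0, -6); (5, 4, 3) → (10, 4, 9/2)
T2 rotate right-handed about the y-axis with cos θ = 5/13, sin θ = 12/13: (-6, 0, -6) → (-102/13, 0, 42/13); (10, 4, 9/2) → (8, 4, -15/2)
T3 scale by (3, 1/2, 1/2): (-102/13, 0, 42/13) → (-306/13, 0, 21/13); (8, 4, -15/2) → (24, 2, -15/4)
T4 rotate right-handed about the y-axis with cos θ = 12/13, sin θ = 5/13: (-306/13, 0, 21/13) → (-3567/169, 0, 1782/169); (24, 2, -15/4) → (1077/52, 2, -165/13)
T5 reflect across x = 0: (-3567/169, 0, 1782/169) → (3567/169, 0, 1782/169); (1077/52, 2, -165/13) → (-1077/52, 2, -165/13)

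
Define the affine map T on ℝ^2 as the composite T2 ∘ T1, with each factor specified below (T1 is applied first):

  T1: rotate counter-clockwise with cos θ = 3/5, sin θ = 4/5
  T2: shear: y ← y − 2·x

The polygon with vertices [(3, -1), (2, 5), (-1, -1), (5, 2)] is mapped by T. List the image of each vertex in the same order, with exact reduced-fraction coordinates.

image vertices: (13/5, -17/5), (-14/5, 51/5), (1/5, -9/5), (7/5, 12/5)

T1 rotate counter-clockwise with cos θ = 3/5, sin θ = 4/5: (3, -1) → (13/5, 9/5); (2, 5) → (-14/5, 23/5); (-1, -1) → (1/5, -7/5); (5, 2) → (7/5, 26/5)
T2 shear: y ← y − 2·x: (13/5, 9/5) → (13/5, -17/5); (-14/5, 23/5) → (-14/5, 51/5); (1/5, -7/5) → (1/5, -9/5); (7/5, 26/5) → (7/5, 12/5)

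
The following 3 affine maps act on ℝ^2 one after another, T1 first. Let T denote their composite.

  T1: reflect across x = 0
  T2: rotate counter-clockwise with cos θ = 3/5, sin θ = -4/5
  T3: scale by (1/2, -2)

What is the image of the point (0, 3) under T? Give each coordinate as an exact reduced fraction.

T1 reflect across x = 0: (0, 3) → (0, 3)
T2 rotate counter-clockwise with cos θ = 3/5, sin θ = -4/5: (0, 3) → (12/5, 9/5)
T3 scale by (1/2, -2): (12/5, 9/5) → (6/5, -18/5)

T(p) = (6/5, -18/5)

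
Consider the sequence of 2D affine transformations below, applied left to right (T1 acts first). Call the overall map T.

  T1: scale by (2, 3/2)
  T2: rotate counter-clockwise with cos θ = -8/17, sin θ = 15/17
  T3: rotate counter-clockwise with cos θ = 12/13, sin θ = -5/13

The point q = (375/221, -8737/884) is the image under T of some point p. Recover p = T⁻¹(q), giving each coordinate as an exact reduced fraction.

T1 = [2 0 0; 0 3/2 0; 0 0 1]
T2·T1 = [-16/17 -45/34 0; 30/17 -12/17 0; 0 0 1]
T3·…·T1 = [-42/221 -330/221 0; 440/221 -63/442 0; 0 0 1]
det M = 3; M⁻¹ = [-21/442 110/221 0; -440/663 -14/221 0; 0 0 1]
M⁻¹ · (375/221, -8737/884)ᵀ = (-5, -1/2)ᵀ

p = (-5, -1/2)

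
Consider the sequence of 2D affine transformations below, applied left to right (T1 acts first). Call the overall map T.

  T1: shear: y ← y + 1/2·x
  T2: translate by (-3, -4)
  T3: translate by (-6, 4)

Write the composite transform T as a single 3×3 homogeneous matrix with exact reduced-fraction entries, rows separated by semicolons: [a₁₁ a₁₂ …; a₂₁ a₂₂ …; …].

T1 = [1 0 0; 1/2 1 0; 0 0 1]
T2·T1 = [1 0 -3; 1/2 1 -4; 0 0 1]
T3·…·T1 = [1 0 -9; 1/2 1 0; 0 0 1]

T = [1 0 -9; 1/2 1 0; 0 0 1]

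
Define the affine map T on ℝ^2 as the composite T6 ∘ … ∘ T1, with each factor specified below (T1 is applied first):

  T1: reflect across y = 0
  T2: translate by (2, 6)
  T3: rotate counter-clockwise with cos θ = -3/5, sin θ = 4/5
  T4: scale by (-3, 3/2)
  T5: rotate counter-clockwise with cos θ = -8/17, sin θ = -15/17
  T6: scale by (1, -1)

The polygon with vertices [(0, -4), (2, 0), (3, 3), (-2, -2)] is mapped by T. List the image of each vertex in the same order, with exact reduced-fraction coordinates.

T1 reflect across y = 0: (0, -4) → (0, 4); (2, 0) → (2, 0); (3, 3) → (3, -3); (-2, -2) → (-2, 2)
T2 translate by (2, 6): (0, 4) → (2, 10); (2, 0) → (4, 6); (3, -3) → (5, 3); (-2, 2) → (0, 8)
T3 rotate counter-clockwise with cos θ = -3/5, sin θ = 4/5: (2, 10) → (-46/5, -22/5); (4, 6) → (-36/5, -2/5); (5, 3) → (-27/5, 11/5); (0, 8) → (-32/5, -24/5)
T4 scale by (-3, 3/2): (-46/5, -22/5) → (138/5, -33/5); (-36/5, -2/5) → (108/5, -3/5); (-27/5, 11/5) → (81/5, 33/10); (-32/5, -24/5) → (96/5, -36/5)
T5 rotate counter-clockwise with cos θ = -8/17, sin θ = -15/17: (138/5, -33/5) → (-1599/85, -1806/85); (108/5, -3/5) → (-909/85, -1596/85); (81/5, 33/10) → (-801/170, -1347/85); (96/5, -36/5) → (-1308/85, -1152/85)
T6 scale by (1, -1): (-1599/85, -1806/85) → (-1599/85, 1806/85); (-909/85, -1596/85) → (-909/85, 1596/85); (-801/170, -1347/85) → (-801/170, 1347/85); (-1308/85, -1152/85) → (-1308/85, 1152/85)

image vertices: (-1599/85, 1806/85), (-909/85, 1596/85), (-801/170, 1347/85), (-1308/85, 1152/85)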